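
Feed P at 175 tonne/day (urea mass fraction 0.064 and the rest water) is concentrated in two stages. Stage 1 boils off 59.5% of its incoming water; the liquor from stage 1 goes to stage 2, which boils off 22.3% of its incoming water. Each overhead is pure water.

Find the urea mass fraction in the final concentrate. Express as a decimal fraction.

0.178

water in feed = 175×0.936 = 163.8 tonne/day.
After stage 1: water left = (1−0.595)×163.8 = 66.339; stream total = 77.539 tonne/day.
After stage 2: water left = (1−0.223)×66.339 = 51.545; final concentrate = 62.745 tonne/day.
urea fraction = 11.2/62.745 = 0.178.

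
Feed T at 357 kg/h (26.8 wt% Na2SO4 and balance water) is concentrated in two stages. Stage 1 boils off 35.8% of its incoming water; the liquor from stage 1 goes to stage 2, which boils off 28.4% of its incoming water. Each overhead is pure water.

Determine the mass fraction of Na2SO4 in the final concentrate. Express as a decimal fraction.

water in feed = 357×0.732 = 261.32 kg/h.
After stage 1: water left = (1−0.358)×261.32 = 167.77; stream total = 263.45 kg/h.
After stage 2: water left = (1−0.284)×167.77 = 120.12; final concentrate = 215.8 kg/h.
Na2SO4 fraction = 95.676/215.8 = 0.443.

0.443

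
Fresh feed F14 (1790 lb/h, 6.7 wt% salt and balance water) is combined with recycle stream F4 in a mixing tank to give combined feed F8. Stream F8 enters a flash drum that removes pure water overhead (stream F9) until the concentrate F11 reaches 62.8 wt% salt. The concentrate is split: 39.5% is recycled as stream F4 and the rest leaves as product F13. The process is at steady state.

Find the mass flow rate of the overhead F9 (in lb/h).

Overall salt balance (none leaves overhead): salt in fresh feed = salt in product, i.e. 1790×0.067 = (1−0.395)·F11·0.628.
F11 = 119.93/(0.628×0.605) = 315.66 lb/h.
Recycle F4 = 0.395×315.66 = 124.68 lb/h.
Combined feed F8 = 1790 + 124.68 = 1914.7 lb/h.
Overhead F9 = F8 − F11 = 1914.7 − 315.66 = 1599 lb/h.

1599 lb/h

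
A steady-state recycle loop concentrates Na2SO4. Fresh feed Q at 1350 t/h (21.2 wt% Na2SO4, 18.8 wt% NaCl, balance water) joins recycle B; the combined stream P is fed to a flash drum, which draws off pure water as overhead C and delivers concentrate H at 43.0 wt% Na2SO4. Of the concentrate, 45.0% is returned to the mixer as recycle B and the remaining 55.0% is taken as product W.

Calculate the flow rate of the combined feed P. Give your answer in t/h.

Overall Na2SO4 balance (none leaves overhead): Na2SO4 in fresh feed = Na2SO4 in product, i.e. 1350×0.212 = (1−0.450)·H·0.430.
H = 286.2/(0.430×0.550) = 1210.1 t/h.
Recycle B = 0.450×1210.1 = 544.57 t/h.
Combined feed P = 1350 + 544.57 = 1894.6 t/h.

1895 t/h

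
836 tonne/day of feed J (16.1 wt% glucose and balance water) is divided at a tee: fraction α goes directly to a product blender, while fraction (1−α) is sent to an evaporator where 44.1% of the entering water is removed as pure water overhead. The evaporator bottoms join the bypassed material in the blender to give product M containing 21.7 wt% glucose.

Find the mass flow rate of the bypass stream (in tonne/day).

All 836×0.161 = 134.6 tonne/day of glucose reaches M, so M = 134.6/0.217 = 620.26 tonne/day and vapour = 215.74 tonne/day.
The evaporator receives (1−α)·836 of feed at 0.839 water and removes 0.441 of that water:
0.441×0.839×(1−α)×836 = 215.74
(1−α) = 215.74/309.32 = 0.6975;  α = 0.3025.
Bypass flow = 0.3025×836 = 252.91 tonne/day.

252.9 tonne/day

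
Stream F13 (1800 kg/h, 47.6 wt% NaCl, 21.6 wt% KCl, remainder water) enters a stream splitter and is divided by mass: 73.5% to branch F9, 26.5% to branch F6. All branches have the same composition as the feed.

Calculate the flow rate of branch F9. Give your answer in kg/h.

Branch F9 flow = 0.735×1800 = 1323 kg/h.

1323 kg/h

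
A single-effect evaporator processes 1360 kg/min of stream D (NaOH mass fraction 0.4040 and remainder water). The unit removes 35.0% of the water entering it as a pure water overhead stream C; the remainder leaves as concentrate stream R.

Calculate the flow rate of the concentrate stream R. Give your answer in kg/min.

1076 kg/min

water entering = 1360×0.596 = 810.56 kg/min; overhead removed = 0.350×810.56 = 283.7 kg/min.
Concentrate = 1360 − 283.7 = 1076.3 kg/min.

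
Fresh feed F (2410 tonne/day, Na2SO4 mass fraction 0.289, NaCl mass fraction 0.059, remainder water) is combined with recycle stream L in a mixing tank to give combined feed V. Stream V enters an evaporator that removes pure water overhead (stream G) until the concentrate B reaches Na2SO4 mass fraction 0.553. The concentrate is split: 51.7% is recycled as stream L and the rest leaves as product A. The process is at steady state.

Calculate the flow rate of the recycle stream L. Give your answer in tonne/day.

Overall Na2SO4 balance (none leaves overhead): Na2SO4 in fresh feed = Na2SO4 in product, i.e. 2410×0.289 = (1−0.517)·B·0.553.
B = 696.49/(0.553×0.483) = 2607.6 tonne/day.
Recycle L = 0.517×2607.6 = 1348.1 tonne/day.

1348 tonne/day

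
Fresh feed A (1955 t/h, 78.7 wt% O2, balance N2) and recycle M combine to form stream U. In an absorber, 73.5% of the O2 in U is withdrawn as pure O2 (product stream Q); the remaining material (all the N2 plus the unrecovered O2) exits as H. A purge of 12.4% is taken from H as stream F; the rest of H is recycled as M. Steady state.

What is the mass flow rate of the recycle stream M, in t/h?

3407 t/h

N2 enters only via A and leaves only via the purge: 1955×0.213 = 0.124×(N2 in H), and the absorber passes all N2, so N2 in U = N2 in H = 3358.2 t/h.
O2 in U: m_A = 1955×0.787 + (1−0.124)·(1−0.735)·m_A, so m_A = 1538.6/0.7679 = 2003.7 t/h.
H = (1−0.735)×2003.7 + 3358.2 = 3889.2 t/h.
Recycle M = (1−0.124)×3889.2 = 3406.9 t/h.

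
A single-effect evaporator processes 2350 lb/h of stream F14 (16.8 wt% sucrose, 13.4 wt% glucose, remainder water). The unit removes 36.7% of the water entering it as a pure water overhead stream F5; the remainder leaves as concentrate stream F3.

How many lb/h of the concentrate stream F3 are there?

1748 lb/h

water entering = 2350×0.698 = 1640.3 lb/h; overhead removed = 0.367×1640.3 = 601.99 lb/h.
Concentrate = 2350 − 601.99 = 1748 lb/h.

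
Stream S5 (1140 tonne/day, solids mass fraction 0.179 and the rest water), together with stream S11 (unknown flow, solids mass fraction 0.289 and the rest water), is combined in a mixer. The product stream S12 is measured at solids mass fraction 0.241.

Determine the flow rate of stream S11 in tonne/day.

1473 tonne/day

Let S11 be the unknown flow. Total out = 1140 + S11.
solids balance: 204.06 + 0.289·S11 = 0.241·(1140 + S11)
(0.289 − 0.241)·S11 = 0.241×1140 − 204.06 = 70.68
S11 = 70.68 / 0.048 = 1472.5 tonne/day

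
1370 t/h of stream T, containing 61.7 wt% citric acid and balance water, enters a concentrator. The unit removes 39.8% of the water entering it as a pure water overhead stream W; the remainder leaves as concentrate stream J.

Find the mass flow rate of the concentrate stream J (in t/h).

1161 t/h

water entering = 1370×0.383 = 524.71 t/h; overhead removed = 0.398×524.71 = 208.83 t/h.
Concentrate = 1370 − 208.83 = 1161.2 t/h.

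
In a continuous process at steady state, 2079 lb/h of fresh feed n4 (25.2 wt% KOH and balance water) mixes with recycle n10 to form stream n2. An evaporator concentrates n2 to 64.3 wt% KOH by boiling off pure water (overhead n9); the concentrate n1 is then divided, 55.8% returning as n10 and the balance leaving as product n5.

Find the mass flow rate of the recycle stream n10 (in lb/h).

Overall KOH balance (none leaves overhead): KOH in fresh feed = KOH in product, i.e. 2079×0.252 = (1−0.558)·n1·0.643.
n1 = 523.91/(0.643×0.442) = 1843.4 lb/h.
Recycle n10 = 0.558×1843.4 = 1028.6 lb/h.

1029 lb/h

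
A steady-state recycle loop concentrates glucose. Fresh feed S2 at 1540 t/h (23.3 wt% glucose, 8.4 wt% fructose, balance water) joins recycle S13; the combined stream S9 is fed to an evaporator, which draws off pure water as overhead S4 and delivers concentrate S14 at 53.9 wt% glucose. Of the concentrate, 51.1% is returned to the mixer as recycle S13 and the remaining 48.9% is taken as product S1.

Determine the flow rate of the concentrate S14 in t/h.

1361 t/h

Overall glucose balance (none leaves overhead): glucose in fresh feed = glucose in product, i.e. 1540×0.233 = (1−0.511)·S14·0.539.
S14 = 358.82/(0.539×0.489) = 1361.4 t/h.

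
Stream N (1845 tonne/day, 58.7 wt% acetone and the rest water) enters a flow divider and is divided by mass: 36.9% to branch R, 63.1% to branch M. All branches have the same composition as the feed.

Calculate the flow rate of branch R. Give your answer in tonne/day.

680.8 tonne/day

Branch R flow = 0.369×1845 = 680.8 tonne/day.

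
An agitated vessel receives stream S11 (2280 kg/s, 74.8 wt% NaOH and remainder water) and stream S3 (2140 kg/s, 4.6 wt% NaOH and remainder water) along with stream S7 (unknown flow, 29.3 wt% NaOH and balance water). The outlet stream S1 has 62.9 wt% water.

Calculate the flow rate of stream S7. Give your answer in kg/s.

2103 kg/s

Let S7 be the unknown flow. Total out = 4420 + S7.
water balance: 2616.1 + 0.707·S7 = 0.629·(4420 + S7)
(0.707 − 0.629)·S7 = 0.629×4420 − 2616.1 = 164.06
S7 = 164.06 / 0.078 = 2103.3 kg/s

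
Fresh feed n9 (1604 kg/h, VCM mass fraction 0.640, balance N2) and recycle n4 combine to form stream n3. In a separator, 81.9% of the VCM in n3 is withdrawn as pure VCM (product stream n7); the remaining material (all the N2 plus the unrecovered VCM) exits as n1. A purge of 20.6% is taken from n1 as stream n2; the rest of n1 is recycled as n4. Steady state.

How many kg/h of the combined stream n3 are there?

N2 enters only via n9 and leaves only via the purge: 1604×0.360 = 0.206×(N2 in n1), and the separator passes all N2, so N2 in n3 = N2 in n1 = 2803.1 kg/h.
VCM in n3: m_A = 1604×0.640 + (1−0.206)·(1−0.819)·m_A, so m_A = 1026.6/0.8563 = 1198.9 kg/h.
n3 = 1198.9 + 2803.1 = 4002 kg/h.

4002 kg/h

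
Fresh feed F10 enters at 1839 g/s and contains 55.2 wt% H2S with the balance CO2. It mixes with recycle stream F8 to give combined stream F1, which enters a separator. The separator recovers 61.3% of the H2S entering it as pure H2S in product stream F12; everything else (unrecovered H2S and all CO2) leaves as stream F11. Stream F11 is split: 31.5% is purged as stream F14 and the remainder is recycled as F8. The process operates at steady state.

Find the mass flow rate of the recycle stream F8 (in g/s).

2158 g/s

CO2 enters only via F10 and leaves only via the purge: 1839×0.448 = 0.315×(CO2 in F11), and the separator passes all CO2, so CO2 in F1 = CO2 in F11 = 2615.5 g/s.
H2S in F1: m_A = 1839×0.552 + (1−0.315)·(1−0.613)·m_A, so m_A = 1015.1/0.7349 = 1381.3 g/s.
F11 = (1−0.613)×1381.3 + 2615.5 = 3150 g/s.
Recycle F8 = (1−0.315)×3150 = 2157.8 g/s.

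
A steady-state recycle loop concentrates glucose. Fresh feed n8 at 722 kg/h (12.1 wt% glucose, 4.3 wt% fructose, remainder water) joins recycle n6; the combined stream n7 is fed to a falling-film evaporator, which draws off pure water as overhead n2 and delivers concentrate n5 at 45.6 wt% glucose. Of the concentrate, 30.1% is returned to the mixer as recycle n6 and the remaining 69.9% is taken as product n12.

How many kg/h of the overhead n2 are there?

530.4 kg/h

Overall glucose balance (none leaves overhead): glucose in fresh feed = glucose in product, i.e. 722×0.121 = (1−0.301)·n5·0.456.
n5 = 87.362/(0.456×0.699) = 274.08 kg/h.
Recycle n6 = 0.301×274.08 = 82.499 kg/h.
Combined feed n7 = 722 + 82.499 = 804.5 kg/h.
Overhead n2 = n7 − n5 = 804.5 − 274.08 = 530.42 kg/h.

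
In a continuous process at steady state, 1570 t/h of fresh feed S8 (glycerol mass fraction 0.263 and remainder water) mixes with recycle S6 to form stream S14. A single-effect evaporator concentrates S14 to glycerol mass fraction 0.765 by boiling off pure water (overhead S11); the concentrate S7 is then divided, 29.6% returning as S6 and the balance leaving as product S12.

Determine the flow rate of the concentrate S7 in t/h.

Overall glycerol balance (none leaves overhead): glycerol in fresh feed = glycerol in product, i.e. 1570×0.263 = (1−0.296)·S7·0.765.
S7 = 412.91/(0.765×0.704) = 766.69 t/h.

766.7 t/h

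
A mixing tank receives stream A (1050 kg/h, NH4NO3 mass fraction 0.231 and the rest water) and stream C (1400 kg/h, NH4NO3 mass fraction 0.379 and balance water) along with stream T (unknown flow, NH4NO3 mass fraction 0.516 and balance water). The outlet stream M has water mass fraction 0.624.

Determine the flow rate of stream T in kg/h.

Let T be the unknown flow. Total out = 2450 + T.
water balance: 1676.8 + 0.484·T = 0.624·(2450 + T)
(0.484 − 0.624)·T = 0.624×2450 − 1676.8 = -148.05
T = -148.05 / -0.140 = 1057.5 kg/h

1057 kg/h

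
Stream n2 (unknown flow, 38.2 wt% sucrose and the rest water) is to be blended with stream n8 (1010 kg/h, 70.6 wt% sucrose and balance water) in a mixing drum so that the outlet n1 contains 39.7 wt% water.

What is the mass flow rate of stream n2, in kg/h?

470.7 kg/h

Let n2 be the unknown flow. Total out = 1010 + n2.
water balance: 296.94 + 0.618·n2 = 0.397·(1010 + n2)
(0.618 − 0.397)·n2 = 0.397×1010 − 296.94 = 104.03
n2 = 104.03 / 0.221 = 470.72 kg/h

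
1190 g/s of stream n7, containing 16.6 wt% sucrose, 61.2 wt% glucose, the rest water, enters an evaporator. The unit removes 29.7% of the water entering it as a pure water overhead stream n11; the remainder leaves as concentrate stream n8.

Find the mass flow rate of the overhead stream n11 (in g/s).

water entering = 1190×0.222 = 264.18 g/s; overhead removed = 0.297×264.18 = 78.461 g/s.

78.46 g/s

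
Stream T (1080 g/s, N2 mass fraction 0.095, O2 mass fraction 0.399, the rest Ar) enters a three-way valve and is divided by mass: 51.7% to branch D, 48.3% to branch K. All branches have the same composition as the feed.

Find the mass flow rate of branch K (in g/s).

Branch K flow = 0.483×1080 = 521.64 g/s.

521.6 g/s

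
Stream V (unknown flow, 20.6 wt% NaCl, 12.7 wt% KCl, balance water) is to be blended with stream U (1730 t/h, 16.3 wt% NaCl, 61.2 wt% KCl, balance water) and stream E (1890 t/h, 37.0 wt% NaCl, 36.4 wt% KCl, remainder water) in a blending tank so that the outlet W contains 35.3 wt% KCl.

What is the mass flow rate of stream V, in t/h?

Let V be the unknown flow. Total out = 3620 + V.
KCl balance: 1746.7 + 0.127·V = 0.353·(3620 + V)
(0.127 − 0.353)·V = 0.353×3620 − 1746.7 = -468.86
V = -468.86 / -0.226 = 2074.6 t/h

2075 t/h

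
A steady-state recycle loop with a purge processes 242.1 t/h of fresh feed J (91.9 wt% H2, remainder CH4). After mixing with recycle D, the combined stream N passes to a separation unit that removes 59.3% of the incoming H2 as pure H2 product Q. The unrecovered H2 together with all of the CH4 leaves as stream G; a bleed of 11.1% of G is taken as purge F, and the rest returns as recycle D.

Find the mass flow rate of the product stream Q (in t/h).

206.7 t/h

H2 in N: m_A = 242.1×0.919 + (1−0.111)·(1−0.593)·m_A, so m_A = 222.49/0.6382 = 348.63 t/h.
Product Q = 0.593×348.63 = 206.74 t/h.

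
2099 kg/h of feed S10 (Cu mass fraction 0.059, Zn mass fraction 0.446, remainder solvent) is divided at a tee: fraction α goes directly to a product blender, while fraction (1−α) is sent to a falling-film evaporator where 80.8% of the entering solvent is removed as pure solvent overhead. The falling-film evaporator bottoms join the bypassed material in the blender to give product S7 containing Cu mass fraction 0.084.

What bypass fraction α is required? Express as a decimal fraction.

0.256

All 2099×0.059 = 123.84 kg/h of Cu reaches S7, so S7 = 123.84/0.084 = 1474.3 kg/h and vapour = 624.7 kg/h.
The evaporator receives (1−α)·2099 of feed at 0.495 solvent and removes 0.808 of that solvent:
0.808×0.495×(1−α)×2099 = 624.7
(1−α) = 624.7/839.52 = 0.7441;  α = 0.2559.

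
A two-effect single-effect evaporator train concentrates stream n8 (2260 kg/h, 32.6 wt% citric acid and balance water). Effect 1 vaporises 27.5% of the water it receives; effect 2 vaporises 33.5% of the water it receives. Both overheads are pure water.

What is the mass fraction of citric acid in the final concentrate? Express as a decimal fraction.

0.501

water in feed = 2260×0.674 = 1523.2 kg/h.
After stage 1: water left = (1−0.275)×1523.2 = 1104.3; stream total = 1841.1 kg/h.
After stage 2: water left = (1−0.335)×1104.3 = 734.39; final concentrate = 1471.2 kg/h.
citric acid fraction = 736.76/1471.2 = 0.501.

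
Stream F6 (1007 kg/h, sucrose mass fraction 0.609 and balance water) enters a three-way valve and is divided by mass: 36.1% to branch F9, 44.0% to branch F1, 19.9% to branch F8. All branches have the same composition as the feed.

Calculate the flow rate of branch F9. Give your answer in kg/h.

Branch F9 flow = 0.361×1007 = 363.53 kg/h.

363.5 kg/h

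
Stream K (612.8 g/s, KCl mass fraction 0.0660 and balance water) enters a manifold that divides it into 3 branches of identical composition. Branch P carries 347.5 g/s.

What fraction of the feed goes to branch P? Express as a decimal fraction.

Fraction to P = 347.5/612.8 = 0.5671.

0.567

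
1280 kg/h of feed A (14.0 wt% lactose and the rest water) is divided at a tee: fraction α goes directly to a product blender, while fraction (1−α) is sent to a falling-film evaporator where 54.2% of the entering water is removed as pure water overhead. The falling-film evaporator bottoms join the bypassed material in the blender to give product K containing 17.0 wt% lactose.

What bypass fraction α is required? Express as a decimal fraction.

All 1280×0.140 = 179.2 kg/h of lactose reaches K, so K = 179.2/0.170 = 1054.1 kg/h and vapour = 225.88 kg/h.
The evaporator receives (1−α)·1280 of feed at 0.860 water and removes 0.542 of that water:
0.542×0.860×(1−α)×1280 = 225.88
(1−α) = 225.88/596.63 = 0.3786;  α = 0.6214.

0.621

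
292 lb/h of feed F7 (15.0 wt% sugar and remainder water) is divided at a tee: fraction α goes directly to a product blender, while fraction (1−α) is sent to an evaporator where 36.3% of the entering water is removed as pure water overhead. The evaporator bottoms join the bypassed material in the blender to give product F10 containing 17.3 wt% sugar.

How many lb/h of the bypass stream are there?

All 292×0.150 = 43.8 lb/h of sugar reaches F10, so F10 = 43.8/0.173 = 253.18 lb/h and vapour = 38.821 lb/h.
The evaporator receives (1−α)·292 of feed at 0.850 water and removes 0.363 of that water:
0.363×0.850×(1−α)×292 = 38.821
(1−α) = 38.821/90.097 = 0.4309;  α = 0.5691.
Bypass flow = 0.5691×292 = 166.18 lb/h.

166.2 lb/h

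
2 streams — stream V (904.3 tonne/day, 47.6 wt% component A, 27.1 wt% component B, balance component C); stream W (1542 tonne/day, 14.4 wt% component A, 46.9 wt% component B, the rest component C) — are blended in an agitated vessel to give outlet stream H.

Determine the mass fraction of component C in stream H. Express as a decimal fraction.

Total flow out = 904.3 + 1542 = 2446.3 tonne/day.
component C in = 904.3×0.253 + 1542×0.387 = 825.54 tonne/day.
component C mass fraction in H = 825.54/2446.3 = 0.337.

0.337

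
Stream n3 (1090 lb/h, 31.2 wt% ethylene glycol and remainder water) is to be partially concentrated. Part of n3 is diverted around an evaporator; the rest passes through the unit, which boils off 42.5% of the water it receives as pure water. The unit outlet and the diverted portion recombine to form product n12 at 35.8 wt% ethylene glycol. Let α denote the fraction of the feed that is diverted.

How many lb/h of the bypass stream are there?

611 lb/h

All 1090×0.312 = 340.08 lb/h of ethylene glycol reaches n12, so n12 = 340.08/0.358 = 949.94 lb/h and vapour = 140.06 lb/h.
The evaporator receives (1−α)·1090 of feed at 0.688 water and removes 0.425 of that water:
0.425×0.688×(1−α)×1090 = 140.06
(1−α) = 140.06/318.72 = 0.4394;  α = 0.5606.
Bypass flow = 0.5606×1090 = 611.01 lb/h.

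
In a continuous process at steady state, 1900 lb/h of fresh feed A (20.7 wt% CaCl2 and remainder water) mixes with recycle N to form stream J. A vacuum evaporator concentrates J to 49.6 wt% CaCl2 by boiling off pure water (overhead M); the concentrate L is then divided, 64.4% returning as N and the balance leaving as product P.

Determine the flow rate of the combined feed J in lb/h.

Overall CaCl2 balance (none leaves overhead): CaCl2 in fresh feed = CaCl2 in product, i.e. 1900×0.207 = (1−0.644)·L·0.496.
L = 393.3/(0.496×0.356) = 2227.4 lb/h.
Recycle N = 0.644×2227.4 = 1434.4 lb/h.
Combined feed J = 1900 + 1434.4 = 3334.4 lb/h.

3334 lb/h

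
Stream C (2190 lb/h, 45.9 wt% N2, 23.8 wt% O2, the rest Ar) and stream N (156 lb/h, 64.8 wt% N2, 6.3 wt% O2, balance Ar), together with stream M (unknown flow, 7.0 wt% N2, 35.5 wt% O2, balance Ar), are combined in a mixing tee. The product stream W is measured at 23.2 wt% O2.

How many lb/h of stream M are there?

Let M be the unknown flow. Total out = 2346 + M.
O2 balance: 531.05 + 0.355·M = 0.232·(2346 + M)
(0.355 − 0.232)·M = 0.232×2346 − 531.05 = 13.224
M = 13.224 / 0.123 = 107.51 lb/h

107.5 lb/h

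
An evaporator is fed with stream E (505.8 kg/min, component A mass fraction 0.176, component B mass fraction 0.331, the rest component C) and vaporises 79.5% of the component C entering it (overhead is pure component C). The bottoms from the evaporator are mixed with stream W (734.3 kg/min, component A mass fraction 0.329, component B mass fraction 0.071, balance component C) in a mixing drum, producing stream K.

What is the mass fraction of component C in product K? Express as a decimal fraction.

Vapour removed = 0.795×0.493×505.8 = 198.24 kg/min; concentrate = 307.56 kg/min.
component C reaching the mixer = 51.119 (from concentrate) + 734.3×0.600 = 491.7 kg/min.
Product flow = 307.56 + 734.3 = 1041.9 kg/min; component C fraction = 0.472.

0.472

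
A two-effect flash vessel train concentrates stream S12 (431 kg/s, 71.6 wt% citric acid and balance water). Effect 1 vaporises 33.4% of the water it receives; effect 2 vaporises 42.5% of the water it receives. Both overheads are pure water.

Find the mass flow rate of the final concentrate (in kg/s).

355.5 kg/s

water in feed = 431×0.284 = 122.4 kg/s.
After stage 1: water left = (1−0.334)×122.4 = 81.521; stream total = 390.12 kg/s.
After stage 2: water left = (1−0.425)×81.521 = 46.875; final concentrate = 355.47 kg/s.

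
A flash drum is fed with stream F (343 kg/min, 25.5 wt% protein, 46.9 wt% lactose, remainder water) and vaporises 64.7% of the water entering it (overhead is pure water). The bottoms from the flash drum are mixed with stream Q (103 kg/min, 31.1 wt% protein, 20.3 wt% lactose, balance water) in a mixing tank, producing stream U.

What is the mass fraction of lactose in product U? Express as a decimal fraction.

Vapour removed = 0.647×0.276×343 = 61.25 kg/min; concentrate = 281.75 kg/min.
lactose reaching the mixer = 160.87 (from concentrate) + 103×0.203 = 181.78 kg/min.
Product flow = 281.75 + 103 = 384.75 kg/min; lactose fraction = 0.472.

0.472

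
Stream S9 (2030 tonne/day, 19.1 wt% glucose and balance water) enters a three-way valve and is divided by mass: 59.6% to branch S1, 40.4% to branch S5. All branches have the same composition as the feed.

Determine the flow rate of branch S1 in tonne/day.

Branch S1 flow = 0.596×2030 = 1209.9 tonne/day.

1210 tonne/day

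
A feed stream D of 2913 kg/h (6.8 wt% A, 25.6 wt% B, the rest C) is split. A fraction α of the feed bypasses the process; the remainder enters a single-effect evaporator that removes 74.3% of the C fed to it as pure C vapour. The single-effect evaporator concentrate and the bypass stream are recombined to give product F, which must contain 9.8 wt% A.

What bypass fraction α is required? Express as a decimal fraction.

0.391

All 2913×0.068 = 198.08 kg/h of A reaches F, so F = 198.08/0.098 = 2021.3 kg/h and vapour = 891.73 kg/h.
The evaporator receives (1−α)·2913 of feed at 0.676 C and removes 0.743 of that C:
0.743×0.676×(1−α)×2913 = 891.73
(1−α) = 891.73/1463.1 = 0.6095;  α = 0.3905.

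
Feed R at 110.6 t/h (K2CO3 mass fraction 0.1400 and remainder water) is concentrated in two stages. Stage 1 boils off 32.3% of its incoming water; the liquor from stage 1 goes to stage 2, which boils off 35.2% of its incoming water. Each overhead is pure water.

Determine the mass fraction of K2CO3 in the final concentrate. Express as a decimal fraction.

water in feed = 110.6×0.860 = 95.116 t/h.
After stage 1: water left = (1−0.323)×95.116 = 64.394; stream total = 79.878 t/h.
After stage 2: water left = (1−0.352)×64.394 = 41.727; final concentrate = 57.211 t/h.
K2CO3 fraction = 15.484/57.211 = 0.2706.

0.2706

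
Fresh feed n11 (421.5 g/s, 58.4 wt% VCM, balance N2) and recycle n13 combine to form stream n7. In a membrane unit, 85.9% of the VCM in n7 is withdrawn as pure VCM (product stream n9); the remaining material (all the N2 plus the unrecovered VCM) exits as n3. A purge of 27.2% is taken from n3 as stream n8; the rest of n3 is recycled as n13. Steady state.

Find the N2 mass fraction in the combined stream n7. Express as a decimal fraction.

0.701

N2 enters only via n11 and leaves only via the purge: 421.5×0.416 = 0.272×(N2 in n3), and the membrane unit passes all N2, so N2 in n7 = N2 in n3 = 644.65 g/s.
VCM in n7: m_A = 421.5×0.584 + (1−0.272)·(1−0.859)·m_A, so m_A = 246.16/0.8974 = 274.31 g/s.
n7 = 274.31 + 644.65 = 918.96 g/s.
N2 fraction in n7 = 644.65/918.96 = 0.701.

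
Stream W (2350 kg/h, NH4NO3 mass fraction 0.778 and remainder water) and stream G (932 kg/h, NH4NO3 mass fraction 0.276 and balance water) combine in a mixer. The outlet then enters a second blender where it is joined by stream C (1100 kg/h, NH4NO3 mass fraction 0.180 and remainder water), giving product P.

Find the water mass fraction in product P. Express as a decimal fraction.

Overall, product flow = 4382 kg/h.
water in = 2350×0.222 + 932×0.724 + 1100×0.820 = 2098.5 kg/h.
water fraction in P = 0.479.

0.479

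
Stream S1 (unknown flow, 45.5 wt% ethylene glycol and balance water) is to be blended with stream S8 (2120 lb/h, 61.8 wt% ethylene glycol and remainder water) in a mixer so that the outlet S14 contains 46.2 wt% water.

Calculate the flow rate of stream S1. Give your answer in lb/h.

Let S1 be the unknown flow. Total out = 2120 + S1.
water balance: 809.84 + 0.545·S1 = 0.462·(2120 + S1)
(0.545 − 0.462)·S1 = 0.462×2120 − 809.84 = 169.6
S1 = 169.6 / 0.083 = 2043.4 lb/h

2043 lb/h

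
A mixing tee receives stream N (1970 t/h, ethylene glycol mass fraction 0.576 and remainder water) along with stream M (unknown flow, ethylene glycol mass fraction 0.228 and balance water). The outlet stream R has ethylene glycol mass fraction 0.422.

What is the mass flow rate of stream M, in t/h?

Let M be the unknown flow. Total out = 1970 + M.
ethylene glycol balance: 1134.7 + 0.228·M = 0.422·(1970 + M)
(0.228 − 0.422)·M = 0.422×1970 − 1134.7 = -303.38
M = -303.38 / -0.194 = 1563.8 t/h

1564 t/h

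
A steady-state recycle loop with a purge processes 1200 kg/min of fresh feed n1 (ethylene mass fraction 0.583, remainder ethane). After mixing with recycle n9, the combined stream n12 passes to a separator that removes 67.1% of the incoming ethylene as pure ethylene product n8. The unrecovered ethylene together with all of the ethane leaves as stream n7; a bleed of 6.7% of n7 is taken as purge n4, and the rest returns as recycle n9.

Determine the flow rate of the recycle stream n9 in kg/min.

7278 kg/min

ethane enters only via n1 and leaves only via the purge: 1200×0.417 = 0.067×(ethane in n7), and the separator passes all ethane, so ethane in n12 = ethane in n7 = 7468.7 kg/min.
ethylene in n12: m_A = 1200×0.583 + (1−0.067)·(1−0.671)·m_A, so m_A = 699.6/0.6930 = 1009.5 kg/min.
n7 = (1−0.671)×1009.5 + 7468.7 = 7800.8 kg/min.
Recycle n9 = (1−0.067)×7800.8 = 7278.1 kg/min.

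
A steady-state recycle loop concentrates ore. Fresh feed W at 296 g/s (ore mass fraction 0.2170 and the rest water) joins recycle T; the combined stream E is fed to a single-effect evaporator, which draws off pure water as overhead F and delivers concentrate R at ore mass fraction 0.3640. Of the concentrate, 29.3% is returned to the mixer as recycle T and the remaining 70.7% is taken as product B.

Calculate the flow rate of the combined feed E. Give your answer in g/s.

Overall ore balance (none leaves overhead): ore in fresh feed = ore in product, i.e. 296×0.217 = (1−0.293)·R·0.364.
R = 64.232/(0.364×0.707) = 249.59 g/s.
Recycle T = 0.293×249.59 = 73.13 g/s.
Combined feed E = 296 + 73.13 = 369.13 g/s.

369.1 g/s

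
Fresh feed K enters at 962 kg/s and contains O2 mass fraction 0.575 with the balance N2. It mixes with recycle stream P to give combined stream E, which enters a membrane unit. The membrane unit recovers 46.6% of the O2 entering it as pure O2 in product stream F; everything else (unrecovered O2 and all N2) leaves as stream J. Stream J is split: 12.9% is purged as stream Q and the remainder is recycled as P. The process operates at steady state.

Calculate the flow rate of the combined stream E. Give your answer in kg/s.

N2 enters only via K and leaves only via the purge: 962×0.425 = 0.129×(N2 in J), and the membrane unit passes all N2, so N2 in E = N2 in J = 3169.4 kg/s.
O2 in E: m_A = 962×0.575 + (1−0.129)·(1−0.466)·m_A, so m_A = 553.15/0.5349 = 1034.1 kg/s.
E = 1034.1 + 3169.4 = 4203.5 kg/s.

4204 kg/s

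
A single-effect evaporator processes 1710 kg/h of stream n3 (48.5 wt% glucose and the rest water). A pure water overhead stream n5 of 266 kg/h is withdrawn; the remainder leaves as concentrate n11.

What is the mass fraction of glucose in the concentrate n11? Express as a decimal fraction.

0.574

glucose is not removed: 1710×0.485 = 829.35 kg/h of glucose enters n11.
Concentrate = 1710 − 266 = 1444 kg/h.
Mass fraction = 829.35/1444 = 0.574.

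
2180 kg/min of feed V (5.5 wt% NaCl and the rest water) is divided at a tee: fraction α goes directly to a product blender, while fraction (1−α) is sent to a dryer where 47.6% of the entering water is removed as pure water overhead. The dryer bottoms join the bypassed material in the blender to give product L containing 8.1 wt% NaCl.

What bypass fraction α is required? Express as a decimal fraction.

All 2180×0.055 = 119.9 kg/min of NaCl reaches L, so L = 119.9/0.081 = 1480.2 kg/min and vapour = 699.75 kg/min.
The evaporator receives (1−α)·2180 of feed at 0.945 water and removes 0.476 of that water:
0.476×0.945×(1−α)×2180 = 699.75
(1−α) = 699.75/980.61 = 0.7136;  α = 0.2864.

0.286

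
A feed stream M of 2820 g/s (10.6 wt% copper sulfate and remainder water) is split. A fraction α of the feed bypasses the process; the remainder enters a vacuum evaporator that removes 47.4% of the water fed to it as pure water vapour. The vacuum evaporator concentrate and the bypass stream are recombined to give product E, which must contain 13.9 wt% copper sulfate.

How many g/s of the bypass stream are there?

1240 g/s

All 2820×0.106 = 298.92 g/s of copper sulfate reaches E, so E = 298.92/0.139 = 2150.5 g/s and vapour = 669.5 g/s.
The evaporator receives (1−α)·2820 of feed at 0.894 water and removes 0.474 of that water:
0.474×0.894×(1−α)×2820 = 669.5
(1−α) = 669.5/1195 = 0.5603;  α = 0.4397.
Bypass flow = 0.4397×2820 = 1240.1 g/s.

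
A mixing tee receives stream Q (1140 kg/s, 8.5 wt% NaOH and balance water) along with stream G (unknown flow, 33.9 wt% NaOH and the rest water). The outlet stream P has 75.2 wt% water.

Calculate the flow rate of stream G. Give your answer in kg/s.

Let G be the unknown flow. Total out = 1140 + G.
water balance: 1043.1 + 0.661·G = 0.752·(1140 + G)
(0.661 − 0.752)·G = 0.752×1140 − 1043.1 = -185.82
G = -185.82 / -0.091 = 2042 kg/s

2042 kg/s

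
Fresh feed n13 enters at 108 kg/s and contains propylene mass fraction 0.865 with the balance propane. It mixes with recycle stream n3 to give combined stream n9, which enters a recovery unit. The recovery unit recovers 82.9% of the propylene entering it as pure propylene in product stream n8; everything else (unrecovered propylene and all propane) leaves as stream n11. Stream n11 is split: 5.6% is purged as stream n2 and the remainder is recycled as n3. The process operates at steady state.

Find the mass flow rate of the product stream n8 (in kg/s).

92.35 kg/s

propylene in n9: m_A = 108×0.865 + (1−0.056)·(1−0.829)·m_A, so m_A = 93.42/0.8386 = 111.4 kg/s.
Product n8 = 0.829×111.4 = 92.353 kg/s.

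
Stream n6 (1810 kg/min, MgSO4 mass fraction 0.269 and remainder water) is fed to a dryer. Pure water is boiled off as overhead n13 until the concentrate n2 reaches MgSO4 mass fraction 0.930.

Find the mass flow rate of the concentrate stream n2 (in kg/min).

MgSO4 is conserved: 1810×0.269 = 486.89 kg/min all reports to the concentrate.
Concentrate = 486.89/(target fraction) = 523.54 kg/min.

523.5 kg/min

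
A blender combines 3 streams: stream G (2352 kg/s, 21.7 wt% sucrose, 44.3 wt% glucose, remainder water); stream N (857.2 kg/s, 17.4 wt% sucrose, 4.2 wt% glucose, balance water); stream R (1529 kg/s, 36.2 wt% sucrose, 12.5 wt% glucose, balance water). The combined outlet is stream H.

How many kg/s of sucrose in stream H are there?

sucrose out = sucrose in = 2352×0.217 + 857.2×0.174 + 1529×0.362 = 1213 kg/s.

1213 kg/s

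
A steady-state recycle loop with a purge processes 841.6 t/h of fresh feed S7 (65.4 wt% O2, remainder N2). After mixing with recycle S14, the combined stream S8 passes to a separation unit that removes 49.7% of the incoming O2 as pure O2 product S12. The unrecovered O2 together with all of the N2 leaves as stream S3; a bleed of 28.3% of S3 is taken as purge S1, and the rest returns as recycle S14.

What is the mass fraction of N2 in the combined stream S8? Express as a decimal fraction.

N2 enters only via S7 and leaves only via the purge: 841.6×0.346 = 0.283×(N2 in S3), and the separation unit passes all N2, so N2 in S8 = N2 in S3 = 1029 t/h.
O2 in S8: m_A = 841.6×0.654 + (1−0.283)·(1−0.497)·m_A, so m_A = 550.41/0.6393 = 860.89 t/h.
S8 = 860.89 + 1029 = 1889.8 t/h.
N2 fraction in S8 = 1029/1889.8 = 0.544.

0.544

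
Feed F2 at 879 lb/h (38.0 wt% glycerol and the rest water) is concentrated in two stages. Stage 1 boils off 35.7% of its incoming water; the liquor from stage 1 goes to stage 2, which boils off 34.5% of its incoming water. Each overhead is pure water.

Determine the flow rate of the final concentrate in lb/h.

water in feed = 879×0.620 = 544.98 lb/h.
After stage 1: water left = (1−0.357)×544.98 = 350.42; stream total = 684.44 lb/h.
After stage 2: water left = (1−0.345)×350.42 = 229.53; final concentrate = 563.55 lb/h.

563.5 lb/h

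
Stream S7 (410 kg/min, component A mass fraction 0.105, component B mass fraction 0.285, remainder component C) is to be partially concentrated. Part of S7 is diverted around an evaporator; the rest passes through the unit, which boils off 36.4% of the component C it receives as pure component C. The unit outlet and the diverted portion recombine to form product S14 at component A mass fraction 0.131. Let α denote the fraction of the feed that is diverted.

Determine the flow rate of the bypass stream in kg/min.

43.52 kg/min

All 410×0.105 = 43.05 kg/min of component A reaches S14, so S14 = 43.05/0.131 = 328.63 kg/min and vapour = 81.374 kg/min.
The evaporator receives (1−α)·410 of feed at 0.610 component C and removes 0.364 of that component C:
0.364×0.610×(1−α)×410 = 81.374
(1−α) = 81.374/91.036 = 0.8939;  α = 0.1061.
Bypass flow = 0.1061×410 = 43.516 kg/min.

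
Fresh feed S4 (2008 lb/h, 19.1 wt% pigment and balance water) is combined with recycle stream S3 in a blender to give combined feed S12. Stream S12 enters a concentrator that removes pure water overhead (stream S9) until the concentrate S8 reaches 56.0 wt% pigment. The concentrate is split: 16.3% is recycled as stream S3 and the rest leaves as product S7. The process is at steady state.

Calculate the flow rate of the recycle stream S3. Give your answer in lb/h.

133.4 lb/h

Overall pigment balance (none leaves overhead): pigment in fresh feed = pigment in product, i.e. 2008×0.191 = (1−0.163)·S8·0.560.
S8 = 383.53/(0.560×0.837) = 818.25 lb/h.
Recycle S3 = 0.163×818.25 = 133.37 lb/h.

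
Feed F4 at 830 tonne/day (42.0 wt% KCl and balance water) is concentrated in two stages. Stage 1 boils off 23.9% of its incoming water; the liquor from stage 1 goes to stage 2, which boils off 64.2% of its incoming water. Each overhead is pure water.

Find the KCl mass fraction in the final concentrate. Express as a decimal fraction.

0.7266

water in feed = 830×0.580 = 481.4 tonne/day.
After stage 1: water left = (1−0.239)×481.4 = 366.35; stream total = 714.95 tonne/day.
After stage 2: water left = (1−0.642)×366.35 = 131.15; final concentrate = 479.75 tonne/day.
KCl fraction = 348.6/479.75 = 0.7266.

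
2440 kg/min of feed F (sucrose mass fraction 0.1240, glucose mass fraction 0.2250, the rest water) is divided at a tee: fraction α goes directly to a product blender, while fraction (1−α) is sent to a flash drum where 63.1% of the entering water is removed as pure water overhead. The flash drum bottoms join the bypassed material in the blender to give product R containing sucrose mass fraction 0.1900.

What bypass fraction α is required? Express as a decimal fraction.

All 2440×0.124 = 302.56 kg/min of sucrose reaches R, so R = 302.56/0.190 = 1592.4 kg/min and vapour = 847.58 kg/min.
The evaporator receives (1−α)·2440 of feed at 0.651 water and removes 0.631 of that water:
0.631×0.651×(1−α)×2440 = 847.58
(1−α) = 847.58/1002.3 = 0.8456;  α = 0.1544.

0.154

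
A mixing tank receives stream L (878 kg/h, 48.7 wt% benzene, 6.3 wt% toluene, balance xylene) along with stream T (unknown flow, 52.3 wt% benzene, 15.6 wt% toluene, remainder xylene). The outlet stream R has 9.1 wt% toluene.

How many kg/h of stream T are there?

378.2 kg/h

Let T be the unknown flow. Total out = 878 + T.
toluene balance: 55.314 + 0.156·T = 0.091·(878 + T)
(0.156 − 0.091)·T = 0.091×878 − 55.314 = 24.584
T = 24.584 / 0.065 = 378.22 kg/h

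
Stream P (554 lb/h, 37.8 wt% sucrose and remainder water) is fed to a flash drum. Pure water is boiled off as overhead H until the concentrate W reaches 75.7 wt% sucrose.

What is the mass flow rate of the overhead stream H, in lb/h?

277.4 lb/h

sucrose is conserved: 554×0.378 = 209.41 lb/h all reports to the concentrate.
Concentrate = 209.41/(target fraction) = 276.63 lb/h.
Overhead = 554 − 276.63 = 277.37 lb/h.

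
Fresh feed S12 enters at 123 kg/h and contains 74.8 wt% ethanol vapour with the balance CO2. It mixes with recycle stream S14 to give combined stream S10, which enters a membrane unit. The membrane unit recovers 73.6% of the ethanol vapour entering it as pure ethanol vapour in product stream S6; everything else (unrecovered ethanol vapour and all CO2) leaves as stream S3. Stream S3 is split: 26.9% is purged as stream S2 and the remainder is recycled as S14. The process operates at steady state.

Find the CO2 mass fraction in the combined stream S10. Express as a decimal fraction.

CO2 enters only via S12 and leaves only via the purge: 123×0.252 = 0.269×(CO2 in S3), and the membrane unit passes all CO2, so CO2 in S10 = CO2 in S3 = 115.23 kg/h.
ethanol vapour in S10: m_A = 123×0.748 + (1−0.269)·(1−0.736)·m_A, so m_A = 92.004/0.8070 = 114.01 kg/h.
S10 = 114.01 + 115.23 = 229.23 kg/h.
CO2 fraction in S10 = 115.23/229.23 = 0.503.

0.503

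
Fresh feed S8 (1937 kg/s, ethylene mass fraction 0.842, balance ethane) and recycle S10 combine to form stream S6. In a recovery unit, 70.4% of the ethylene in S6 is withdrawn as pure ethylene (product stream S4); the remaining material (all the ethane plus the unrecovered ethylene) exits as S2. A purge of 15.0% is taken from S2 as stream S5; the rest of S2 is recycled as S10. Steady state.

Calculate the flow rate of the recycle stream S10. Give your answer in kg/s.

ethane enters only via S8 and leaves only via the purge: 1937×0.158 = 0.150×(ethane in S2), and the recovery unit passes all ethane, so ethane in S6 = ethane in S2 = 2040.3 kg/s.
ethylene in S6: m_A = 1937×0.842 + (1−0.150)·(1−0.704)·m_A, so m_A = 1631/0.7484 = 2179.3 kg/s.
S2 = (1−0.704)×2179.3 + 2040.3 = 2685.4 kg/s.
Recycle S10 = (1−0.150)×2685.4 = 2282.6 kg/s.

2283 kg/s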